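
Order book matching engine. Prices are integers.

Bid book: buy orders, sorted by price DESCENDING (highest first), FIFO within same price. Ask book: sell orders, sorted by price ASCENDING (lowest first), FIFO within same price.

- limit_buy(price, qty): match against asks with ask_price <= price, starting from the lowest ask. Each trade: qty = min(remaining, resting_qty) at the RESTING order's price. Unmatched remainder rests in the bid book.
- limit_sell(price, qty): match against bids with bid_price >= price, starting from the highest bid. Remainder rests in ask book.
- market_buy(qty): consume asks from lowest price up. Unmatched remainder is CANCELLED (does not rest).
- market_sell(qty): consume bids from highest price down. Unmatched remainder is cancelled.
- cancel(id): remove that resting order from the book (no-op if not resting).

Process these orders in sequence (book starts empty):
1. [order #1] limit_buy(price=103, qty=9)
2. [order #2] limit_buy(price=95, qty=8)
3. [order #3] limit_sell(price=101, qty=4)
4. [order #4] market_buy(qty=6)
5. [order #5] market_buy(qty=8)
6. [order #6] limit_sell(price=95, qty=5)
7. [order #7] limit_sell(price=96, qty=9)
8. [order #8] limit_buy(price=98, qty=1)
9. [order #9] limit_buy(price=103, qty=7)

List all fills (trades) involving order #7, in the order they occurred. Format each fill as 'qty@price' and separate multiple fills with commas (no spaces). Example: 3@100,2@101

Answer: 1@96,7@96

Derivation:
After op 1 [order #1] limit_buy(price=103, qty=9): fills=none; bids=[#1:9@103] asks=[-]
After op 2 [order #2] limit_buy(price=95, qty=8): fills=none; bids=[#1:9@103 #2:8@95] asks=[-]
After op 3 [order #3] limit_sell(price=101, qty=4): fills=#1x#3:4@103; bids=[#1:5@103 #2:8@95] asks=[-]
After op 4 [order #4] market_buy(qty=6): fills=none; bids=[#1:5@103 #2:8@95] asks=[-]
After op 5 [order #5] market_buy(qty=8): fills=none; bids=[#1:5@103 #2:8@95] asks=[-]
After op 6 [order #6] limit_sell(price=95, qty=5): fills=#1x#6:5@103; bids=[#2:8@95] asks=[-]
After op 7 [order #7] limit_sell(price=96, qty=9): fills=none; bids=[#2:8@95] asks=[#7:9@96]
After op 8 [order #8] limit_buy(price=98, qty=1): fills=#8x#7:1@96; bids=[#2:8@95] asks=[#7:8@96]
After op 9 [order #9] limit_buy(price=103, qty=7): fills=#9x#7:7@96; bids=[#2:8@95] asks=[#7:1@96]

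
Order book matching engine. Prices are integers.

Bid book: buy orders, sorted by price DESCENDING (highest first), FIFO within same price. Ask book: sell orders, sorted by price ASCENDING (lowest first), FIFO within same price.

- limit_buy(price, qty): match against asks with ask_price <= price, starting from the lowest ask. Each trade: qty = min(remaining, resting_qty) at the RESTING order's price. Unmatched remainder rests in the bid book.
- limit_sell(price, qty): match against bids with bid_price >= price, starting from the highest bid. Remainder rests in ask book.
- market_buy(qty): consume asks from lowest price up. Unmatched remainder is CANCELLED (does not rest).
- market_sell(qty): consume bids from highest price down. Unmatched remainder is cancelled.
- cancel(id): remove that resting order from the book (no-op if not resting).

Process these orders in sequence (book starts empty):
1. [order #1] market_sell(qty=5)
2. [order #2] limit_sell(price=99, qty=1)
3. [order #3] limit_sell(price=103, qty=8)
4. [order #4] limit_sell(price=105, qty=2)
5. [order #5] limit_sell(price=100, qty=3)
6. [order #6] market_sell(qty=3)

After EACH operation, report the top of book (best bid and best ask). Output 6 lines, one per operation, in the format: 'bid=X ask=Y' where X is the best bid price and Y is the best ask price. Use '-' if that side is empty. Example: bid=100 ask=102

After op 1 [order #1] market_sell(qty=5): fills=none; bids=[-] asks=[-]
After op 2 [order #2] limit_sell(price=99, qty=1): fills=none; bids=[-] asks=[#2:1@99]
After op 3 [order #3] limit_sell(price=103, qty=8): fills=none; bids=[-] asks=[#2:1@99 #3:8@103]
After op 4 [order #4] limit_sell(price=105, qty=2): fills=none; bids=[-] asks=[#2:1@99 #3:8@103 #4:2@105]
After op 5 [order #5] limit_sell(price=100, qty=3): fills=none; bids=[-] asks=[#2:1@99 #5:3@100 #3:8@103 #4:2@105]
After op 6 [order #6] market_sell(qty=3): fills=none; bids=[-] asks=[#2:1@99 #5:3@100 #3:8@103 #4:2@105]

Answer: bid=- ask=-
bid=- ask=99
bid=- ask=99
bid=- ask=99
bid=- ask=99
bid=- ask=99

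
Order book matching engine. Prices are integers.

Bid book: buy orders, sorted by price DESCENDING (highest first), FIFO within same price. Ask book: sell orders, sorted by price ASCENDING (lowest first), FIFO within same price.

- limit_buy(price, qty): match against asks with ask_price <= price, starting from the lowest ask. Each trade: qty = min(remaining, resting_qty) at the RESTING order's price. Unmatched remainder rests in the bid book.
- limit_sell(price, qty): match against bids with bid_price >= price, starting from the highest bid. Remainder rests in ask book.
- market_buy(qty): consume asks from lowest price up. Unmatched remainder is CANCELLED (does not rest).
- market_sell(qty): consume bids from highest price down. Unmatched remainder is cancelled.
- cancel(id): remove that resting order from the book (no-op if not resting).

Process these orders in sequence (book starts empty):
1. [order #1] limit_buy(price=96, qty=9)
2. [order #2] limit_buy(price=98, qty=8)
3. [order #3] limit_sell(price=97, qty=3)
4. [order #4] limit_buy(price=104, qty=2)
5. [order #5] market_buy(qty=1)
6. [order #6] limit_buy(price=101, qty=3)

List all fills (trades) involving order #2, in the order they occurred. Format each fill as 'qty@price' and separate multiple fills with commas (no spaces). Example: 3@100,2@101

Answer: 3@98

Derivation:
After op 1 [order #1] limit_buy(price=96, qty=9): fills=none; bids=[#1:9@96] asks=[-]
After op 2 [order #2] limit_buy(price=98, qty=8): fills=none; bids=[#2:8@98 #1:9@96] asks=[-]
After op 3 [order #3] limit_sell(price=97, qty=3): fills=#2x#3:3@98; bids=[#2:5@98 #1:9@96] asks=[-]
After op 4 [order #4] limit_buy(price=104, qty=2): fills=none; bids=[#4:2@104 #2:5@98 #1:9@96] asks=[-]
After op 5 [order #5] market_buy(qty=1): fills=none; bids=[#4:2@104 #2:5@98 #1:9@96] asks=[-]
After op 6 [order #6] limit_buy(price=101, qty=3): fills=none; bids=[#4:2@104 #6:3@101 #2:5@98 #1:9@96] asks=[-]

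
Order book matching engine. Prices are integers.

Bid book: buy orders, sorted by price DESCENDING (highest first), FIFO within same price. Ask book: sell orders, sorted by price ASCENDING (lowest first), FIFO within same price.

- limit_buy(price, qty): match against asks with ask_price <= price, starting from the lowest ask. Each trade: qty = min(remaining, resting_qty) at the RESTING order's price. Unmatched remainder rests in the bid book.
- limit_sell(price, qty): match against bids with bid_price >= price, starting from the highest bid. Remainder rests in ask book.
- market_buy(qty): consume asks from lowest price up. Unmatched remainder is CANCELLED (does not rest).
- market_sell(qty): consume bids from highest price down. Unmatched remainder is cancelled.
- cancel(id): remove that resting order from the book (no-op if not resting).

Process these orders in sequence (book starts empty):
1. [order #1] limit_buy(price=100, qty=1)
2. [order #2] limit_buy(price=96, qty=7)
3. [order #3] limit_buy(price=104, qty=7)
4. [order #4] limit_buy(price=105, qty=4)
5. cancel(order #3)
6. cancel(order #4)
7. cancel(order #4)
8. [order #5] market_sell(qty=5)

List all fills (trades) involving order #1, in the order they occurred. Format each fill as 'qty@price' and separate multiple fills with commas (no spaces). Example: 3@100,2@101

After op 1 [order #1] limit_buy(price=100, qty=1): fills=none; bids=[#1:1@100] asks=[-]
After op 2 [order #2] limit_buy(price=96, qty=7): fills=none; bids=[#1:1@100 #2:7@96] asks=[-]
After op 3 [order #3] limit_buy(price=104, qty=7): fills=none; bids=[#3:7@104 #1:1@100 #2:7@96] asks=[-]
After op 4 [order #4] limit_buy(price=105, qty=4): fills=none; bids=[#4:4@105 #3:7@104 #1:1@100 #2:7@96] asks=[-]
After op 5 cancel(order #3): fills=none; bids=[#4:4@105 #1:1@100 #2:7@96] asks=[-]
After op 6 cancel(order #4): fills=none; bids=[#1:1@100 #2:7@96] asks=[-]
After op 7 cancel(order #4): fills=none; bids=[#1:1@100 #2:7@96] asks=[-]
After op 8 [order #5] market_sell(qty=5): fills=#1x#5:1@100 #2x#5:4@96; bids=[#2:3@96] asks=[-]

Answer: 1@100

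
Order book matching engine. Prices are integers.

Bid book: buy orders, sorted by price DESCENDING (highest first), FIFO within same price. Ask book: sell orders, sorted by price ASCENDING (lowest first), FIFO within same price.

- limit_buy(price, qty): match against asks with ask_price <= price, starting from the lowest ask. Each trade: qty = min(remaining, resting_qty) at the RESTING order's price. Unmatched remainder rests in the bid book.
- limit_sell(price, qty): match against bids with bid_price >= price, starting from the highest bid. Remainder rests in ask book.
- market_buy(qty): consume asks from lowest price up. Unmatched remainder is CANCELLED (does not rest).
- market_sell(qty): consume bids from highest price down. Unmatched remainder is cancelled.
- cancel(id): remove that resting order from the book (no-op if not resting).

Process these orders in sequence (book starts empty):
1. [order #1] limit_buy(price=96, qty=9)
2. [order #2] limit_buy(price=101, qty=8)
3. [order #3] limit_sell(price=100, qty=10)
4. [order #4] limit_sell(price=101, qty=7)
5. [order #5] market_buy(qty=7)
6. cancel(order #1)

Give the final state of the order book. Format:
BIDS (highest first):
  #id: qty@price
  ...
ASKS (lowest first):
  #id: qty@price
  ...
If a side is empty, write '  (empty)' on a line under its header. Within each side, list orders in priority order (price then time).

After op 1 [order #1] limit_buy(price=96, qty=9): fills=none; bids=[#1:9@96] asks=[-]
After op 2 [order #2] limit_buy(price=101, qty=8): fills=none; bids=[#2:8@101 #1:9@96] asks=[-]
After op 3 [order #3] limit_sell(price=100, qty=10): fills=#2x#3:8@101; bids=[#1:9@96] asks=[#3:2@100]
After op 4 [order #4] limit_sell(price=101, qty=7): fills=none; bids=[#1:9@96] asks=[#3:2@100 #4:7@101]
After op 5 [order #5] market_buy(qty=7): fills=#5x#3:2@100 #5x#4:5@101; bids=[#1:9@96] asks=[#4:2@101]
After op 6 cancel(order #1): fills=none; bids=[-] asks=[#4:2@101]

Answer: BIDS (highest first):
  (empty)
ASKS (lowest first):
  #4: 2@101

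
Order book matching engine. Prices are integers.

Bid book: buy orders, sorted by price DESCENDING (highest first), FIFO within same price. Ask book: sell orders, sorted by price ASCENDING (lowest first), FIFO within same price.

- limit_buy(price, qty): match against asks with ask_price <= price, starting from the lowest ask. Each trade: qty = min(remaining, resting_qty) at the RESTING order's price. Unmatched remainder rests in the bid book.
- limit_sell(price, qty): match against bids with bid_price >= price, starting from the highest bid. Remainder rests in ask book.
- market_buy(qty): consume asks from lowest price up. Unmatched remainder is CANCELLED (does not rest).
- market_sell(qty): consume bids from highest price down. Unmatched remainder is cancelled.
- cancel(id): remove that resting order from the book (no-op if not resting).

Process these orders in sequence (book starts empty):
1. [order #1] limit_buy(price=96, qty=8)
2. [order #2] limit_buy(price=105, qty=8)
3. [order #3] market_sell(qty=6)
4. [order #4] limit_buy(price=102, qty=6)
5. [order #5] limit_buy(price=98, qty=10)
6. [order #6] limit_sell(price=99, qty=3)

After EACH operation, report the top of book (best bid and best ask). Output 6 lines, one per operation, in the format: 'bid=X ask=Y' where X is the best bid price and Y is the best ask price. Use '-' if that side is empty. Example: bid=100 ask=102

After op 1 [order #1] limit_buy(price=96, qty=8): fills=none; bids=[#1:8@96] asks=[-]
After op 2 [order #2] limit_buy(price=105, qty=8): fills=none; bids=[#2:8@105 #1:8@96] asks=[-]
After op 3 [order #3] market_sell(qty=6): fills=#2x#3:6@105; bids=[#2:2@105 #1:8@96] asks=[-]
After op 4 [order #4] limit_buy(price=102, qty=6): fills=none; bids=[#2:2@105 #4:6@102 #1:8@96] asks=[-]
After op 5 [order #5] limit_buy(price=98, qty=10): fills=none; bids=[#2:2@105 #4:6@102 #5:10@98 #1:8@96] asks=[-]
After op 6 [order #6] limit_sell(price=99, qty=3): fills=#2x#6:2@105 #4x#6:1@102; bids=[#4:5@102 #5:10@98 #1:8@96] asks=[-]

Answer: bid=96 ask=-
bid=105 ask=-
bid=105 ask=-
bid=105 ask=-
bid=105 ask=-
bid=102 ask=-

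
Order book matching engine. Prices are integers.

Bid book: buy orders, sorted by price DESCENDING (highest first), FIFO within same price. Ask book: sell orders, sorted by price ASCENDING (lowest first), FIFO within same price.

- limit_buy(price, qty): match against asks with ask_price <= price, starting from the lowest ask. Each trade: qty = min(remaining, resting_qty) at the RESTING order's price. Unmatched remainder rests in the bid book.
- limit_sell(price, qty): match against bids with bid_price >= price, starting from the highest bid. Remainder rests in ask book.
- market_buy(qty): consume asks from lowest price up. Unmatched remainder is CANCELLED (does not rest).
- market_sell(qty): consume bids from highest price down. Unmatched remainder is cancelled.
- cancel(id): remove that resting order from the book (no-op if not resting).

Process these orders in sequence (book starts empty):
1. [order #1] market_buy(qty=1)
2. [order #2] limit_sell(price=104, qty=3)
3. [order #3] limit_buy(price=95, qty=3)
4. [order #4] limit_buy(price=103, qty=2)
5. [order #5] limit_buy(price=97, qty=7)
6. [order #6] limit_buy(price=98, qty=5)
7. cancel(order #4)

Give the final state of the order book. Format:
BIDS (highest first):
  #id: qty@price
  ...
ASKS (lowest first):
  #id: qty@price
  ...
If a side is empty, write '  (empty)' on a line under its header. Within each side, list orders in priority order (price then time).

Answer: BIDS (highest first):
  #6: 5@98
  #5: 7@97
  #3: 3@95
ASKS (lowest first):
  #2: 3@104

Derivation:
After op 1 [order #1] market_buy(qty=1): fills=none; bids=[-] asks=[-]
After op 2 [order #2] limit_sell(price=104, qty=3): fills=none; bids=[-] asks=[#2:3@104]
After op 3 [order #3] limit_buy(price=95, qty=3): fills=none; bids=[#3:3@95] asks=[#2:3@104]
After op 4 [order #4] limit_buy(price=103, qty=2): fills=none; bids=[#4:2@103 #3:3@95] asks=[#2:3@104]
After op 5 [order #5] limit_buy(price=97, qty=7): fills=none; bids=[#4:2@103 #5:7@97 #3:3@95] asks=[#2:3@104]
After op 6 [order #6] limit_buy(price=98, qty=5): fills=none; bids=[#4:2@103 #6:5@98 #5:7@97 #3:3@95] asks=[#2:3@104]
After op 7 cancel(order #4): fills=none; bids=[#6:5@98 #5:7@97 #3:3@95] asks=[#2:3@104]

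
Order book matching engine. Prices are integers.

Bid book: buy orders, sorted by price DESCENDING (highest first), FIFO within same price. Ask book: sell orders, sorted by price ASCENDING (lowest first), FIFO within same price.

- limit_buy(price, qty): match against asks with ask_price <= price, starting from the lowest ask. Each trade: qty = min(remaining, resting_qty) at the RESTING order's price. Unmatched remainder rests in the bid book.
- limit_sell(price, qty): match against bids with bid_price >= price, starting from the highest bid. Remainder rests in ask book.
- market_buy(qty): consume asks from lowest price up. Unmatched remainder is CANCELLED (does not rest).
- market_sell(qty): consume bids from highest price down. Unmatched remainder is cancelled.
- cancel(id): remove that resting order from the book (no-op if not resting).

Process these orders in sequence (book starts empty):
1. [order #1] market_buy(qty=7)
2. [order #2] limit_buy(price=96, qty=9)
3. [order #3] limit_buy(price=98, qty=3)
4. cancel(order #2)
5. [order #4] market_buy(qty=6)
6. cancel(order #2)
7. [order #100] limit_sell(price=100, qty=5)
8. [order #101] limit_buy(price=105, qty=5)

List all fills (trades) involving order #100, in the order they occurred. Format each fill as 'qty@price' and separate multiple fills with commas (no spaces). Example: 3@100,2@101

Answer: 5@100

Derivation:
After op 1 [order #1] market_buy(qty=7): fills=none; bids=[-] asks=[-]
After op 2 [order #2] limit_buy(price=96, qty=9): fills=none; bids=[#2:9@96] asks=[-]
After op 3 [order #3] limit_buy(price=98, qty=3): fills=none; bids=[#3:3@98 #2:9@96] asks=[-]
After op 4 cancel(order #2): fills=none; bids=[#3:3@98] asks=[-]
After op 5 [order #4] market_buy(qty=6): fills=none; bids=[#3:3@98] asks=[-]
After op 6 cancel(order #2): fills=none; bids=[#3:3@98] asks=[-]
After op 7 [order #100] limit_sell(price=100, qty=5): fills=none; bids=[#3:3@98] asks=[#100:5@100]
After op 8 [order #101] limit_buy(price=105, qty=5): fills=#101x#100:5@100; bids=[#3:3@98] asks=[-]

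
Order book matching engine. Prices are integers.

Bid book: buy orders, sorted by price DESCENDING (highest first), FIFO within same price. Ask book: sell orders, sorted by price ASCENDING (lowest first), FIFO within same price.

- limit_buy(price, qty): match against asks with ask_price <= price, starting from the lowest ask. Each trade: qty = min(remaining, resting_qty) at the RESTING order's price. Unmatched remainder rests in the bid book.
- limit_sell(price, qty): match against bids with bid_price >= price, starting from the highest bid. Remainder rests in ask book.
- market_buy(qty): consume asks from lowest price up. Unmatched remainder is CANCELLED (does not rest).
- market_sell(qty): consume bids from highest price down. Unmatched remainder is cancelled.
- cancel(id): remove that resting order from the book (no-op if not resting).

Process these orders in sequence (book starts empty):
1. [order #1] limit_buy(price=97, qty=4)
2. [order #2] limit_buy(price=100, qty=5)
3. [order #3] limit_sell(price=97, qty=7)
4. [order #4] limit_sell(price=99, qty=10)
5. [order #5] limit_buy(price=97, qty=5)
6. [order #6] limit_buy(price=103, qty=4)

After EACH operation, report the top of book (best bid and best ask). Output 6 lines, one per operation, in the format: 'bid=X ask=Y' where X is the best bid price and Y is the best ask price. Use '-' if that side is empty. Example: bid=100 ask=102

Answer: bid=97 ask=-
bid=100 ask=-
bid=97 ask=-
bid=97 ask=99
bid=97 ask=99
bid=97 ask=99

Derivation:
After op 1 [order #1] limit_buy(price=97, qty=4): fills=none; bids=[#1:4@97] asks=[-]
After op 2 [order #2] limit_buy(price=100, qty=5): fills=none; bids=[#2:5@100 #1:4@97] asks=[-]
After op 3 [order #3] limit_sell(price=97, qty=7): fills=#2x#3:5@100 #1x#3:2@97; bids=[#1:2@97] asks=[-]
After op 4 [order #4] limit_sell(price=99, qty=10): fills=none; bids=[#1:2@97] asks=[#4:10@99]
After op 5 [order #5] limit_buy(price=97, qty=5): fills=none; bids=[#1:2@97 #5:5@97] asks=[#4:10@99]
After op 6 [order #6] limit_buy(price=103, qty=4): fills=#6x#4:4@99; bids=[#1:2@97 #5:5@97] asks=[#4:6@99]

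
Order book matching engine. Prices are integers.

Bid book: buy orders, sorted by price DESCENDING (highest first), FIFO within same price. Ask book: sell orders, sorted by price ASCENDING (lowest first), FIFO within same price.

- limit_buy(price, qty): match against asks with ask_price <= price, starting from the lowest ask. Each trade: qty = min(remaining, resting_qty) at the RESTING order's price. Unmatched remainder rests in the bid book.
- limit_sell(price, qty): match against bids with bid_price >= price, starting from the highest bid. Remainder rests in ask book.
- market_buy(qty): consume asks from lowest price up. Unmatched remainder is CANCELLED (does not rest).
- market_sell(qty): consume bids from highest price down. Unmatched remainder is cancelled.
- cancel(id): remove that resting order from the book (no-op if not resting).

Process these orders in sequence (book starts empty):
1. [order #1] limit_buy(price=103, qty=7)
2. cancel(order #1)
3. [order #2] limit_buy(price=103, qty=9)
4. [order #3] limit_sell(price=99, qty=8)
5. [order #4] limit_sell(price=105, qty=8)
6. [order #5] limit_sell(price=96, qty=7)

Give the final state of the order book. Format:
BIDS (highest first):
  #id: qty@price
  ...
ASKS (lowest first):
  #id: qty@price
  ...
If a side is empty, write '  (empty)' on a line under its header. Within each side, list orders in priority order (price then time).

Answer: BIDS (highest first):
  (empty)
ASKS (lowest first):
  #5: 6@96
  #4: 8@105

Derivation:
After op 1 [order #1] limit_buy(price=103, qty=7): fills=none; bids=[#1:7@103] asks=[-]
After op 2 cancel(order #1): fills=none; bids=[-] asks=[-]
After op 3 [order #2] limit_buy(price=103, qty=9): fills=none; bids=[#2:9@103] asks=[-]
After op 4 [order #3] limit_sell(price=99, qty=8): fills=#2x#3:8@103; bids=[#2:1@103] asks=[-]
After op 5 [order #4] limit_sell(price=105, qty=8): fills=none; bids=[#2:1@103] asks=[#4:8@105]
After op 6 [order #5] limit_sell(price=96, qty=7): fills=#2x#5:1@103; bids=[-] asks=[#5:6@96 #4:8@105]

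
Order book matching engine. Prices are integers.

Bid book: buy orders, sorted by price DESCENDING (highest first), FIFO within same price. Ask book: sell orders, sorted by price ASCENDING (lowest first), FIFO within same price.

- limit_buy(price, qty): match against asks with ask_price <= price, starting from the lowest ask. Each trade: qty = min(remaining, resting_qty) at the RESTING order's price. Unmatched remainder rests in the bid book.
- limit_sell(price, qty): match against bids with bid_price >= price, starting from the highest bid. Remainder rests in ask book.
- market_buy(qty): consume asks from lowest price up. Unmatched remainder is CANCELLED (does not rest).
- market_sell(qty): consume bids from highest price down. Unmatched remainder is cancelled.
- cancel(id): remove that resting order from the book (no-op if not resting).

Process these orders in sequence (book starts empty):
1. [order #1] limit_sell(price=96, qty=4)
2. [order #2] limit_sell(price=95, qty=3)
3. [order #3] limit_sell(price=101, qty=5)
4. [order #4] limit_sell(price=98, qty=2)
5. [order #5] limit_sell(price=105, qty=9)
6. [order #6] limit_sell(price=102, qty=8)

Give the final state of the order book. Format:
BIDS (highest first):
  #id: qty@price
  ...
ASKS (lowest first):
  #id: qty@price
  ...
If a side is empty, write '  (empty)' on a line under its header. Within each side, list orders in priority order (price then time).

Answer: BIDS (highest first):
  (empty)
ASKS (lowest first):
  #2: 3@95
  #1: 4@96
  #4: 2@98
  #3: 5@101
  #6: 8@102
  #5: 9@105

Derivation:
After op 1 [order #1] limit_sell(price=96, qty=4): fills=none; bids=[-] asks=[#1:4@96]
After op 2 [order #2] limit_sell(price=95, qty=3): fills=none; bids=[-] asks=[#2:3@95 #1:4@96]
After op 3 [order #3] limit_sell(price=101, qty=5): fills=none; bids=[-] asks=[#2:3@95 #1:4@96 #3:5@101]
After op 4 [order #4] limit_sell(price=98, qty=2): fills=none; bids=[-] asks=[#2:3@95 #1:4@96 #4:2@98 #3:5@101]
After op 5 [order #5] limit_sell(price=105, qty=9): fills=none; bids=[-] asks=[#2:3@95 #1:4@96 #4:2@98 #3:5@101 #5:9@105]
After op 6 [order #6] limit_sell(price=102, qty=8): fills=none; bids=[-] asks=[#2:3@95 #1:4@96 #4:2@98 #3:5@101 #6:8@102 #5:9@105]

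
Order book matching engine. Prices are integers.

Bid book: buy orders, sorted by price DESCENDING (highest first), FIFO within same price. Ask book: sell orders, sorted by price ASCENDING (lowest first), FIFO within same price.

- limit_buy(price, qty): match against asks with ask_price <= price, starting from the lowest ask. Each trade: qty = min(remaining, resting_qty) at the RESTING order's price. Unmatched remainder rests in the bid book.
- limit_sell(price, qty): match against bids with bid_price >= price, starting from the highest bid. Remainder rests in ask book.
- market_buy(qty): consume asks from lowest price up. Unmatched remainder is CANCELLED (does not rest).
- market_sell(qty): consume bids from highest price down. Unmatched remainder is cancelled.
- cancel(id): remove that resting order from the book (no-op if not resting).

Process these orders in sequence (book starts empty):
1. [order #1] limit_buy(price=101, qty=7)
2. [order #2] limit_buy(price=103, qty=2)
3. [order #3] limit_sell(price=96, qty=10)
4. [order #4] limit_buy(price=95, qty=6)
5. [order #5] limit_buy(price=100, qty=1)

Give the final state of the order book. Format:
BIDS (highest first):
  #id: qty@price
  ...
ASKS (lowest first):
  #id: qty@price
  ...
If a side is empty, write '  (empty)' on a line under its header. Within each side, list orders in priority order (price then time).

Answer: BIDS (highest first):
  #4: 6@95
ASKS (lowest first):
  (empty)

Derivation:
After op 1 [order #1] limit_buy(price=101, qty=7): fills=none; bids=[#1:7@101] asks=[-]
After op 2 [order #2] limit_buy(price=103, qty=2): fills=none; bids=[#2:2@103 #1:7@101] asks=[-]
After op 3 [order #3] limit_sell(price=96, qty=10): fills=#2x#3:2@103 #1x#3:7@101; bids=[-] asks=[#3:1@96]
After op 4 [order #4] limit_buy(price=95, qty=6): fills=none; bids=[#4:6@95] asks=[#3:1@96]
After op 5 [order #5] limit_buy(price=100, qty=1): fills=#5x#3:1@96; bids=[#4:6@95] asks=[-]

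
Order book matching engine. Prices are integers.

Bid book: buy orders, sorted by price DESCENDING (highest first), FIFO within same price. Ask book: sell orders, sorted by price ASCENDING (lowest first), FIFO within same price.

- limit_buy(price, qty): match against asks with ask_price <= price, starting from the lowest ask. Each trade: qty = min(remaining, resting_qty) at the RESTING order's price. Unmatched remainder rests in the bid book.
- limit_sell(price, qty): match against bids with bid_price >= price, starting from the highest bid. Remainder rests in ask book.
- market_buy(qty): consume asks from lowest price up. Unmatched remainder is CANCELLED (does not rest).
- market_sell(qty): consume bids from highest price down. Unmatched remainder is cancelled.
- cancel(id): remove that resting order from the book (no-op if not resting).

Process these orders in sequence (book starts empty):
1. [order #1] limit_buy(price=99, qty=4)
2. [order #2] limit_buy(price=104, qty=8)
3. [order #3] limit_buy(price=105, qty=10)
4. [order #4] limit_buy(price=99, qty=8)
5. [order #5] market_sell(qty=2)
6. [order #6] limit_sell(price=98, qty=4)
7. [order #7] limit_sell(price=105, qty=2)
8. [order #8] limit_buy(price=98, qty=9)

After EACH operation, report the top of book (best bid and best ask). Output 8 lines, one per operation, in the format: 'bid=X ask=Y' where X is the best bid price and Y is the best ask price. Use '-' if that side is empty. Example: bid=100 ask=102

Answer: bid=99 ask=-
bid=104 ask=-
bid=105 ask=-
bid=105 ask=-
bid=105 ask=-
bid=105 ask=-
bid=105 ask=-
bid=105 ask=-

Derivation:
After op 1 [order #1] limit_buy(price=99, qty=4): fills=none; bids=[#1:4@99] asks=[-]
After op 2 [order #2] limit_buy(price=104, qty=8): fills=none; bids=[#2:8@104 #1:4@99] asks=[-]
After op 3 [order #3] limit_buy(price=105, qty=10): fills=none; bids=[#3:10@105 #2:8@104 #1:4@99] asks=[-]
After op 4 [order #4] limit_buy(price=99, qty=8): fills=none; bids=[#3:10@105 #2:8@104 #1:4@99 #4:8@99] asks=[-]
After op 5 [order #5] market_sell(qty=2): fills=#3x#5:2@105; bids=[#3:8@105 #2:8@104 #1:4@99 #4:8@99] asks=[-]
After op 6 [order #6] limit_sell(price=98, qty=4): fills=#3x#6:4@105; bids=[#3:4@105 #2:8@104 #1:4@99 #4:8@99] asks=[-]
After op 7 [order #7] limit_sell(price=105, qty=2): fills=#3x#7:2@105; bids=[#3:2@105 #2:8@104 #1:4@99 #4:8@99] asks=[-]
After op 8 [order #8] limit_buy(price=98, qty=9): fills=none; bids=[#3:2@105 #2:8@104 #1:4@99 #4:8@99 #8:9@98] asks=[-]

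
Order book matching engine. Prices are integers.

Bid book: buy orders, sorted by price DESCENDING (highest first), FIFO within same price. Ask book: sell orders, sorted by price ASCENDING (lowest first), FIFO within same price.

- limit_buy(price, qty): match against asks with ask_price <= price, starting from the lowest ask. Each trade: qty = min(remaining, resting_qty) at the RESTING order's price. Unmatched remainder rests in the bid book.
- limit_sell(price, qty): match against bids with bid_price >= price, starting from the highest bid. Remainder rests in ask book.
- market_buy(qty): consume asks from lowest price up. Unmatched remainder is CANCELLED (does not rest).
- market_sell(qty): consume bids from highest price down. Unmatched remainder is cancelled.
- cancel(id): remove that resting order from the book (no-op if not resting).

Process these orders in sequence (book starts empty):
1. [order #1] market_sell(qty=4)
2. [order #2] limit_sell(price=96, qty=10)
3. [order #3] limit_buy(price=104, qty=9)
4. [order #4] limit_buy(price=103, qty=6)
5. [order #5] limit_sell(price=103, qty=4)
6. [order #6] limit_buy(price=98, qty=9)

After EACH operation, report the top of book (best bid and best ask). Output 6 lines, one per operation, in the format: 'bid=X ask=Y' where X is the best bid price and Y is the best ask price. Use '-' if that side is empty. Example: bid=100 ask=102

Answer: bid=- ask=-
bid=- ask=96
bid=- ask=96
bid=103 ask=-
bid=103 ask=-
bid=103 ask=-

Derivation:
After op 1 [order #1] market_sell(qty=4): fills=none; bids=[-] asks=[-]
After op 2 [order #2] limit_sell(price=96, qty=10): fills=none; bids=[-] asks=[#2:10@96]
After op 3 [order #3] limit_buy(price=104, qty=9): fills=#3x#2:9@96; bids=[-] asks=[#2:1@96]
After op 4 [order #4] limit_buy(price=103, qty=6): fills=#4x#2:1@96; bids=[#4:5@103] asks=[-]
After op 5 [order #5] limit_sell(price=103, qty=4): fills=#4x#5:4@103; bids=[#4:1@103] asks=[-]
After op 6 [order #6] limit_buy(price=98, qty=9): fills=none; bids=[#4:1@103 #6:9@98] asks=[-]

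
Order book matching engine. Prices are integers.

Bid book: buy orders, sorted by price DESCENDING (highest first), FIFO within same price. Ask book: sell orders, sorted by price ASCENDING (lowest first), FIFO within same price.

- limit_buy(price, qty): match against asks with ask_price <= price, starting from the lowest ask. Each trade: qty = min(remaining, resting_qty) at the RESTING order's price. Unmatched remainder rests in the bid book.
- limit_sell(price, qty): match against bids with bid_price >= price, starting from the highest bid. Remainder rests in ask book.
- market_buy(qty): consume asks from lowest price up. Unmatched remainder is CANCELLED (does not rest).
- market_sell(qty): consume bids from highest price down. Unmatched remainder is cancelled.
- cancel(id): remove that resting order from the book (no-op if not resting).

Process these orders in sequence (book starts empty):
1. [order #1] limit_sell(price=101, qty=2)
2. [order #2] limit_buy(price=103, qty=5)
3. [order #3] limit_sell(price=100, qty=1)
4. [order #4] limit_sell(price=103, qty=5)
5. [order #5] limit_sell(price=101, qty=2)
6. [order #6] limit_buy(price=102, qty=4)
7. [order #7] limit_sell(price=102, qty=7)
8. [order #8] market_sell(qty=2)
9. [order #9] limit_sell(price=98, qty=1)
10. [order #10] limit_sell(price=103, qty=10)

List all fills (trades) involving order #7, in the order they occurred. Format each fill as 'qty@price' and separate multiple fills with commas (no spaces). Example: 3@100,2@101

After op 1 [order #1] limit_sell(price=101, qty=2): fills=none; bids=[-] asks=[#1:2@101]
After op 2 [order #2] limit_buy(price=103, qty=5): fills=#2x#1:2@101; bids=[#2:3@103] asks=[-]
After op 3 [order #3] limit_sell(price=100, qty=1): fills=#2x#3:1@103; bids=[#2:2@103] asks=[-]
After op 4 [order #4] limit_sell(price=103, qty=5): fills=#2x#4:2@103; bids=[-] asks=[#4:3@103]
After op 5 [order #5] limit_sell(price=101, qty=2): fills=none; bids=[-] asks=[#5:2@101 #4:3@103]
After op 6 [order #6] limit_buy(price=102, qty=4): fills=#6x#5:2@101; bids=[#6:2@102] asks=[#4:3@103]
After op 7 [order #7] limit_sell(price=102, qty=7): fills=#6x#7:2@102; bids=[-] asks=[#7:5@102 #4:3@103]
After op 8 [order #8] market_sell(qty=2): fills=none; bids=[-] asks=[#7:5@102 #4:3@103]
After op 9 [order #9] limit_sell(price=98, qty=1): fills=none; bids=[-] asks=[#9:1@98 #7:5@102 #4:3@103]
After op 10 [order #10] limit_sell(price=103, qty=10): fills=none; bids=[-] asks=[#9:1@98 #7:5@102 #4:3@103 #10:10@103]

Answer: 2@102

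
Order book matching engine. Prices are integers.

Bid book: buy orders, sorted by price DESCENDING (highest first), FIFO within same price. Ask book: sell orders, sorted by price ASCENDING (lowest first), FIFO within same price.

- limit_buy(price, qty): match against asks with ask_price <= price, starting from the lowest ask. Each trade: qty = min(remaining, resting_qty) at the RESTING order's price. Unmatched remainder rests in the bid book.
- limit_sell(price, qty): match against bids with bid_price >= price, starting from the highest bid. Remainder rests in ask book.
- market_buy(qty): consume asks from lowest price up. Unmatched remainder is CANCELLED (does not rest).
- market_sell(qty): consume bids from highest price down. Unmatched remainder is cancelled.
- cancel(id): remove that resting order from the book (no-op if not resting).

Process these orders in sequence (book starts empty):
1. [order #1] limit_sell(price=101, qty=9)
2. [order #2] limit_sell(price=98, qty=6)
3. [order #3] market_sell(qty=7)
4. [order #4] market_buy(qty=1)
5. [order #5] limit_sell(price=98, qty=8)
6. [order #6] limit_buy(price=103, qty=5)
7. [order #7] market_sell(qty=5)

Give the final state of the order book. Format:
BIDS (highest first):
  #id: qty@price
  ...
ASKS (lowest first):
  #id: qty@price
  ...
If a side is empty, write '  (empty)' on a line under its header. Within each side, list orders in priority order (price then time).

After op 1 [order #1] limit_sell(price=101, qty=9): fills=none; bids=[-] asks=[#1:9@101]
After op 2 [order #2] limit_sell(price=98, qty=6): fills=none; bids=[-] asks=[#2:6@98 #1:9@101]
After op 3 [order #3] market_sell(qty=7): fills=none; bids=[-] asks=[#2:6@98 #1:9@101]
After op 4 [order #4] market_buy(qty=1): fills=#4x#2:1@98; bids=[-] asks=[#2:5@98 #1:9@101]
After op 5 [order #5] limit_sell(price=98, qty=8): fills=none; bids=[-] asks=[#2:5@98 #5:8@98 #1:9@101]
After op 6 [order #6] limit_buy(price=103, qty=5): fills=#6x#2:5@98; bids=[-] asks=[#5:8@98 #1:9@101]
After op 7 [order #7] market_sell(qty=5): fills=none; bids=[-] asks=[#5:8@98 #1:9@101]

Answer: BIDS (highest first):
  (empty)
ASKS (lowest first):
  #5: 8@98
  #1: 9@101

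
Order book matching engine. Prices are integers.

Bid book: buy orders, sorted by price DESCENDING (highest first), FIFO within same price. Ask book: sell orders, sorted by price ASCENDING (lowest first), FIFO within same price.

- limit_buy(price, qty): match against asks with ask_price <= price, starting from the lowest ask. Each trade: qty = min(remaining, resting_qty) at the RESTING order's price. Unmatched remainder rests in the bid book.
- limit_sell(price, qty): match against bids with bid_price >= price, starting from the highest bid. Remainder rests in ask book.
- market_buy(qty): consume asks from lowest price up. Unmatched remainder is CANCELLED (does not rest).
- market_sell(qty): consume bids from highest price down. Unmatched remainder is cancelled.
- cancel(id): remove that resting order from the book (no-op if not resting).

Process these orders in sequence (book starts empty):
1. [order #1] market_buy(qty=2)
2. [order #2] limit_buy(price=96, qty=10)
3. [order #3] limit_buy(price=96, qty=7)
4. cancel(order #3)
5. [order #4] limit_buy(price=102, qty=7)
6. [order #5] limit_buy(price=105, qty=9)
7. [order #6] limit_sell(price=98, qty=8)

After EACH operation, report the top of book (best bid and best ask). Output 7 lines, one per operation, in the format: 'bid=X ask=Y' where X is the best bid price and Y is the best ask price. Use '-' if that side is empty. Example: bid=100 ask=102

Answer: bid=- ask=-
bid=96 ask=-
bid=96 ask=-
bid=96 ask=-
bid=102 ask=-
bid=105 ask=-
bid=105 ask=-

Derivation:
After op 1 [order #1] market_buy(qty=2): fills=none; bids=[-] asks=[-]
After op 2 [order #2] limit_buy(price=96, qty=10): fills=none; bids=[#2:10@96] asks=[-]
After op 3 [order #3] limit_buy(price=96, qty=7): fills=none; bids=[#2:10@96 #3:7@96] asks=[-]
After op 4 cancel(order #3): fills=none; bids=[#2:10@96] asks=[-]
After op 5 [order #4] limit_buy(price=102, qty=7): fills=none; bids=[#4:7@102 #2:10@96] asks=[-]
After op 6 [order #5] limit_buy(price=105, qty=9): fills=none; bids=[#5:9@105 #4:7@102 #2:10@96] asks=[-]
After op 7 [order #6] limit_sell(price=98, qty=8): fills=#5x#6:8@105; bids=[#5:1@105 #4:7@102 #2:10@96] asks=[-]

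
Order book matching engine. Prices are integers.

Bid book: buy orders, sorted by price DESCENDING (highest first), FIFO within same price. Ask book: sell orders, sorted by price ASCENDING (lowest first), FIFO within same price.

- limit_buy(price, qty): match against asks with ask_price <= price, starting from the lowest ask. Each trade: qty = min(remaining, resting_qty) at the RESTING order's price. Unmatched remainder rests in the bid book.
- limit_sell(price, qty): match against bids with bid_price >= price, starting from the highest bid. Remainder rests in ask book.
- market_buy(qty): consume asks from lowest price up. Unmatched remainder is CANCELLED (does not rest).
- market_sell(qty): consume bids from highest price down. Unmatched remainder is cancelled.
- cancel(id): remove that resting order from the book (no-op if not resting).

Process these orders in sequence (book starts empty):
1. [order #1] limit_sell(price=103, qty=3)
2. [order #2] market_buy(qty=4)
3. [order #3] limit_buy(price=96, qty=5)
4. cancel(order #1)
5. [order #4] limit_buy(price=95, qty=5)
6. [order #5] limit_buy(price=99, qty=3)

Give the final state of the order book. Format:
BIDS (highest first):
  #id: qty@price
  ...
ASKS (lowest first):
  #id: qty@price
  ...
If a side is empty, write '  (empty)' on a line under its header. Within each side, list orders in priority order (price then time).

Answer: BIDS (highest first):
  #5: 3@99
  #3: 5@96
  #4: 5@95
ASKS (lowest first):
  (empty)

Derivation:
After op 1 [order #1] limit_sell(price=103, qty=3): fills=none; bids=[-] asks=[#1:3@103]
After op 2 [order #2] market_buy(qty=4): fills=#2x#1:3@103; bids=[-] asks=[-]
After op 3 [order #3] limit_buy(price=96, qty=5): fills=none; bids=[#3:5@96] asks=[-]
After op 4 cancel(order #1): fills=none; bids=[#3:5@96] asks=[-]
After op 5 [order #4] limit_buy(price=95, qty=5): fills=none; bids=[#3:5@96 #4:5@95] asks=[-]
After op 6 [order #5] limit_buy(price=99, qty=3): fills=none; bids=[#5:3@99 #3:5@96 #4:5@95] asks=[-]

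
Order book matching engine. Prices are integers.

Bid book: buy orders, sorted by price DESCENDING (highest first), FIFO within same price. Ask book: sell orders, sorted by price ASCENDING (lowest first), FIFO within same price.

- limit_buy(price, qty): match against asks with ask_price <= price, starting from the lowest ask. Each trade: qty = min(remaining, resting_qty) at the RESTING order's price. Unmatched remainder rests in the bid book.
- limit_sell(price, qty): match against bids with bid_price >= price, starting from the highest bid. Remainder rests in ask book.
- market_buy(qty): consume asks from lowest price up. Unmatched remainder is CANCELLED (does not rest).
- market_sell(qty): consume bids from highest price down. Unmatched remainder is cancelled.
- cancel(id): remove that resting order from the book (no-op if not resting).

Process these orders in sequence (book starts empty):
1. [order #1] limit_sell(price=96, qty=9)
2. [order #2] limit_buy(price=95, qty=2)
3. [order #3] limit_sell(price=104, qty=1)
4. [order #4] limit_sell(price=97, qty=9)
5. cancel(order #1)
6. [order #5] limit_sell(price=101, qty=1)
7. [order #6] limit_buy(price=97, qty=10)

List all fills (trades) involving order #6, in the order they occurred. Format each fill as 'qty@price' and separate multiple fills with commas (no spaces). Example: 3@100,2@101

Answer: 9@97

Derivation:
After op 1 [order #1] limit_sell(price=96, qty=9): fills=none; bids=[-] asks=[#1:9@96]
After op 2 [order #2] limit_buy(price=95, qty=2): fills=none; bids=[#2:2@95] asks=[#1:9@96]
After op 3 [order #3] limit_sell(price=104, qty=1): fills=none; bids=[#2:2@95] asks=[#1:9@96 #3:1@104]
After op 4 [order #4] limit_sell(price=97, qty=9): fills=none; bids=[#2:2@95] asks=[#1:9@96 #4:9@97 #3:1@104]
After op 5 cancel(order #1): fills=none; bids=[#2:2@95] asks=[#4:9@97 #3:1@104]
After op 6 [order #5] limit_sell(price=101, qty=1): fills=none; bids=[#2:2@95] asks=[#4:9@97 #5:1@101 #3:1@104]
After op 7 [order #6] limit_buy(price=97, qty=10): fills=#6x#4:9@97; bids=[#6:1@97 #2:2@95] asks=[#5:1@101 #3:1@104]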